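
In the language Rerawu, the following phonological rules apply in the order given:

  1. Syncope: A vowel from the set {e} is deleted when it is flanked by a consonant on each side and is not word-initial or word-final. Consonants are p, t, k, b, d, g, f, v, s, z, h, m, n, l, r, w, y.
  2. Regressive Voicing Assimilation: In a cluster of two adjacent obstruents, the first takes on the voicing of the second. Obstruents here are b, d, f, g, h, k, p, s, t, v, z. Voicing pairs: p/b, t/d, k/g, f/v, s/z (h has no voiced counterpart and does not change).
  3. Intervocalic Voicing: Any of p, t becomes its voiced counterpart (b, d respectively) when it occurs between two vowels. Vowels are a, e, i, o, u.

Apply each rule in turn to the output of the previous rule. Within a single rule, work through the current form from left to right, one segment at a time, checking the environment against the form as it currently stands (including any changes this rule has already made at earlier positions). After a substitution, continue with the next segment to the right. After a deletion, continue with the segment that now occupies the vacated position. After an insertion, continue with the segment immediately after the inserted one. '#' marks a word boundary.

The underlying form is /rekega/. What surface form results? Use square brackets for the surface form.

[rgga]

1 Syncope: [rekega] → [rkga]
2 Regressive Voicing Assimilation: [rkga] → [rgga]
3 Intervocalic Voicing: no change — [rgga]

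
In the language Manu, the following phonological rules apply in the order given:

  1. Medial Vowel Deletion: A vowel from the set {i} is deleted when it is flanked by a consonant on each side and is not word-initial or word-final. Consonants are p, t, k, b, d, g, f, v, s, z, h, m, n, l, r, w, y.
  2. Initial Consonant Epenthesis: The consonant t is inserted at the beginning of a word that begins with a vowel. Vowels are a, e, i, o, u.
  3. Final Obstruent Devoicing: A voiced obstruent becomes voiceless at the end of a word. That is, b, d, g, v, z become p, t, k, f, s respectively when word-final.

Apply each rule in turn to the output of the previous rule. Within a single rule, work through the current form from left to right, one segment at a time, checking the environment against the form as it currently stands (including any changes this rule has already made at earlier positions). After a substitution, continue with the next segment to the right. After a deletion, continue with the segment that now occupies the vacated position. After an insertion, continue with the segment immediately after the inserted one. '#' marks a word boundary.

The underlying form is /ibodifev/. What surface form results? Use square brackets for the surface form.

1 Medial Vowel Deletion: [ibodifev] → [ibodfev]
2 Initial Consonant Epenthesis: [ibodfev] → [tibodfev]
3 Final Obstruent Devoicing: [tibodfev] → [tibodfef]

[tibodfef]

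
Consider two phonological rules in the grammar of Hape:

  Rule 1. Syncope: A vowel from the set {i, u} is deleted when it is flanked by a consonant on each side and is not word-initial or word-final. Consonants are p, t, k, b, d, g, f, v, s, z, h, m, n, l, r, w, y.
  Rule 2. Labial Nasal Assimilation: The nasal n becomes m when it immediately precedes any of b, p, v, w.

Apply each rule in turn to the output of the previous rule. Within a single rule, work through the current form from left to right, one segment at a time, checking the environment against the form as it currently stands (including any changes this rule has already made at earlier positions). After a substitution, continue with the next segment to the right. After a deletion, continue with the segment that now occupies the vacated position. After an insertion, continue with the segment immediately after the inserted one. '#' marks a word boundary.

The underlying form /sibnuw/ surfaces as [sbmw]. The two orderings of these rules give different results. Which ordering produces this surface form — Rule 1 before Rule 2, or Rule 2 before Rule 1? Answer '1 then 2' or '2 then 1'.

1 then 2

Order 1 then 2:
  1 Syncope: [sibnuw] → [sbnw]
  2 Labial Nasal Assimilation: [sbnw] → [sbmw]
  result: [sbmw]
Order 2 then 1:
  2 Labial Nasal Assimilation: no change — [sibnuw]
  1 Syncope: [sibnuw] → [sbnw]
  result: [sbnw]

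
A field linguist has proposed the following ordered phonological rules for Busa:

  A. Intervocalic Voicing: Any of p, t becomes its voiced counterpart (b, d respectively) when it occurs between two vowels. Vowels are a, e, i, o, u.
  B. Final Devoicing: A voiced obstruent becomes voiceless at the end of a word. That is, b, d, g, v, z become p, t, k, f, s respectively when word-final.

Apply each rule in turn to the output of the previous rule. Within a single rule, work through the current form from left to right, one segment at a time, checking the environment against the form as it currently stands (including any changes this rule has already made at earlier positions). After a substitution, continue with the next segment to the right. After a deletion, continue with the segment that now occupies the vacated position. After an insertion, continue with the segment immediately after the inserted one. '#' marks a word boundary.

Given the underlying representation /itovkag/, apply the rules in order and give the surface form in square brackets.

[idovkak]

A Intervocalic Voicing: [itovkag] → [idovkag]
B Final Devoicing: [idovkag] → [idovkak]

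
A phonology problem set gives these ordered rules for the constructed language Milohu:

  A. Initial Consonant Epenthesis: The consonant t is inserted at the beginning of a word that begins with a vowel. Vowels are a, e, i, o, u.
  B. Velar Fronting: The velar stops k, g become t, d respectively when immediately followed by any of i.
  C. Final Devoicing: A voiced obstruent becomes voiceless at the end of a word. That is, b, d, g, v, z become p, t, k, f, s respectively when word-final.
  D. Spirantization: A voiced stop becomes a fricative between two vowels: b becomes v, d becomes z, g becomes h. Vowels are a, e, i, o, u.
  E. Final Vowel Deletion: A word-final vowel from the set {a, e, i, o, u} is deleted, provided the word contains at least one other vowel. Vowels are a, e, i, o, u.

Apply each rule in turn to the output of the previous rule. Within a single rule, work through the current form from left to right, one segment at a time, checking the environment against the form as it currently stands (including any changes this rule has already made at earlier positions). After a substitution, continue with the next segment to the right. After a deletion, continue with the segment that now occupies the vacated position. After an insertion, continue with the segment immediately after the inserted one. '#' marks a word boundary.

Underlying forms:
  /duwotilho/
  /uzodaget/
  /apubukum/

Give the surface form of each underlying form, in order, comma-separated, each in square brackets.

[duwotilh], [tuzozahet], [tapuvukum]

/duwotilho/:
  A Initial Consonant Epenthesis: no change — [duwotilho]
  B Velar Fronting: no change — [duwotilho]
  C Final Devoicing: no change — [duwotilho]
  D Spirantization: no change — [duwotilho]
  E Final Vowel Deletion: [duwotilho] → [duwotilh]
/uzodaget/:
  A Initial Consonant Epenthesis: [uzodaget] → [tuzodaget]
  B Velar Fronting: no change — [tuzodaget]
  C Final Devoicing: no change — [tuzodaget]
  D Spirantization: [tuzodaget] → [tuzozahet]
  E Final Vowel Deletion: no change — [tuzozahet]
/apubukum/:
  A Initial Consonant Epenthesis: [apubukum] → [tapubukum]
  B Velar Fronting: no change — [tapubukum]
  C Final Devoicing: no change — [tapubukum]
  D Spirantization: [tapubukum] → [tapuvukum]
  E Final Vowel Deletion: no change — [tapuvukum]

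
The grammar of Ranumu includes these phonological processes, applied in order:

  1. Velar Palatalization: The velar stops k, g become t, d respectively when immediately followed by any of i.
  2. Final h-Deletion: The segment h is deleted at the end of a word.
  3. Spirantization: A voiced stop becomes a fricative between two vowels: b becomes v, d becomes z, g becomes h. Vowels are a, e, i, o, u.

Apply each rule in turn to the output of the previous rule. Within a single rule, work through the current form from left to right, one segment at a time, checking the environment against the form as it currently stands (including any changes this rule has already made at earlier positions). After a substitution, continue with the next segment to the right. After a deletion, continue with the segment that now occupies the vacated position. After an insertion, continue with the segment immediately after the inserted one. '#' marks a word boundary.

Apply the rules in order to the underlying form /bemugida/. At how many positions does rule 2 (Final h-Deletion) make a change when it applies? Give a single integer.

1 Velar Palatalization: [bemugida] → [bemudida]
2 Final h-Deletion: no change — [bemudida]
3 Spirantization: [bemudida] → [bemuziza]
Rule 2 changed 0 position(s).

0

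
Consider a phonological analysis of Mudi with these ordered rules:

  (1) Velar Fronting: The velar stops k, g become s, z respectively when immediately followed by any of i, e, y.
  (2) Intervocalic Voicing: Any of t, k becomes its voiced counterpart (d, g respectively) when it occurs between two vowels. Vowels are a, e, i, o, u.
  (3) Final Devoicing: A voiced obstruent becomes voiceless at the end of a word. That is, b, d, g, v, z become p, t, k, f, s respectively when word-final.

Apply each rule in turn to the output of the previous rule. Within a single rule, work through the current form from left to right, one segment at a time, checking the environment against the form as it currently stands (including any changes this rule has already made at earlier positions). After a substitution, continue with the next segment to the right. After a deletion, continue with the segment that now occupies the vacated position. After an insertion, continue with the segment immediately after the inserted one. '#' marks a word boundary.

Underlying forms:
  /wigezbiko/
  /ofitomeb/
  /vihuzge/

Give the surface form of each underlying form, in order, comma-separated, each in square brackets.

[wizezbigo], [ofidomep], [vihuzze]

/wigezbiko/:
  (1) Velar Fronting: [wigezbiko] → [wizezbiko]
  (2) Intervocalic Voicing: [wizezbiko] → [wizezbigo]
  (3) Final Devoicing: no change — [wizezbigo]
/ofitomeb/:
  (1) Velar Fronting: no change — [ofitomeb]
  (2) Intervocalic Voicing: [ofitomeb] → [ofidomeb]
  (3) Final Devoicing: [ofidomeb] → [ofidomep]
/vihuzge/:
  (1) Velar Fronting: [vihuzge] → [vihuzze]
  (2) Intervocalic Voicing: no change — [vihuzze]
  (3) Final Devoicing: no change — [vihuzze]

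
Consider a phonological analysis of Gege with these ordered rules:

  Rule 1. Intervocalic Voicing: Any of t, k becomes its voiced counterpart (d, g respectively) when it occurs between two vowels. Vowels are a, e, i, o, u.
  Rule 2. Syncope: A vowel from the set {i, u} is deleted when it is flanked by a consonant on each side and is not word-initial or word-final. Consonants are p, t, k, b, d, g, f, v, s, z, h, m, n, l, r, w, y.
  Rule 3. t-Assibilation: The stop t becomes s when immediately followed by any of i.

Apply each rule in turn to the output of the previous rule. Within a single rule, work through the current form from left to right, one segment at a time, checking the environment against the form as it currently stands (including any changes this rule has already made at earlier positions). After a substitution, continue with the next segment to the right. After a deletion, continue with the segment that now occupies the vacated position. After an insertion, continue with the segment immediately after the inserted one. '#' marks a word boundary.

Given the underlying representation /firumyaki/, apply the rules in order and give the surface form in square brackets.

Rule 1 Intervocalic Voicing: [firumyaki] → [firumyagi]
Rule 2 Syncope: [firumyagi] → [frmyagi]
Rule 3 t-Assibilation: no change — [frmyagi]

[frmyagi]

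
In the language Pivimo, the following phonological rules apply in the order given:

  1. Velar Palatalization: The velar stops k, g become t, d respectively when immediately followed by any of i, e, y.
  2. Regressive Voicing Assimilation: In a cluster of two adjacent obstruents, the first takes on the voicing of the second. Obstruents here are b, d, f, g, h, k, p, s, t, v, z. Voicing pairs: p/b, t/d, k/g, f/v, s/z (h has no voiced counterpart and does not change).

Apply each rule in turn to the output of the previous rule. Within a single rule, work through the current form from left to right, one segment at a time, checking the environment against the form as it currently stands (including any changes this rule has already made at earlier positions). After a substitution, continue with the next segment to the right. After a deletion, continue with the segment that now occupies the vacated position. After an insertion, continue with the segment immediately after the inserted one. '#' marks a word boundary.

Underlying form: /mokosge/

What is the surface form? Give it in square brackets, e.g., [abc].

[mokozde]

1 Velar Palatalization: [mokosge] → [mokosde]
2 Regressive Voicing Assimilation: [mokosde] → [mokozde]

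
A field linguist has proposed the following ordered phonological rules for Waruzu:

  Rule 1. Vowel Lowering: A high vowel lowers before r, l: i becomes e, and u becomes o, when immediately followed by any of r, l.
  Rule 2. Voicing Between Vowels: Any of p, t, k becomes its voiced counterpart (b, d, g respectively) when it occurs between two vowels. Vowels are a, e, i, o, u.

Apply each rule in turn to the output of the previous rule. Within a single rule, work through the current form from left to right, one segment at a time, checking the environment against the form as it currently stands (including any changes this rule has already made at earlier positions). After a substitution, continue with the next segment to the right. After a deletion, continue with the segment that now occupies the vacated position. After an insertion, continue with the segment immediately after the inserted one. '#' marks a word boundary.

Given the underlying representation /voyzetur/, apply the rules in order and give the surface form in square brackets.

[voyzedor]

Rule 1 Vowel Lowering: [voyzetur] → [voyzetor]
Rule 2 Voicing Between Vowels: [voyzetor] → [voyzedor]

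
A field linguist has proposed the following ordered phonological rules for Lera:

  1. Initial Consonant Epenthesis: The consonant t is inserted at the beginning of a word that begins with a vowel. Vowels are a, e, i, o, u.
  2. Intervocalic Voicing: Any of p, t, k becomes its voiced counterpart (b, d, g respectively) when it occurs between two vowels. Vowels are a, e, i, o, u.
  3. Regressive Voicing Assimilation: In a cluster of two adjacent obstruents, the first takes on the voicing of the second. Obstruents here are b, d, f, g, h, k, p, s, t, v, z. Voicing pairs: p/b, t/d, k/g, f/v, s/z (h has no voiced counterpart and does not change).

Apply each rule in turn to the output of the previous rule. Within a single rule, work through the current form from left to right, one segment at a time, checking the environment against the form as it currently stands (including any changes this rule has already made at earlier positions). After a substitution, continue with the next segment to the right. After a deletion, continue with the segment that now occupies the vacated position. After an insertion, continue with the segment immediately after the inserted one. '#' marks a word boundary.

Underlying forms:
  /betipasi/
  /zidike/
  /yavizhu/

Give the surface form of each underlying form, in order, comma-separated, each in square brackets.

[bedibasi], [zidige], [yavishu]

/betipasi/:
  1 Initial Consonant Epenthesis: no change — [betipasi]
  2 Intervocalic Voicing: [betipasi] → [bedibasi]
  3 Regressive Voicing Assimilation: no change — [bedibasi]
/zidike/:
  1 Initial Consonant Epenthesis: no change — [zidike]
  2 Intervocalic Voicing: [zidike] → [zidige]
  3 Regressive Voicing Assimilation: no change — [zidige]
/yavizhu/:
  1 Initial Consonant Epenthesis: no change — [yavizhu]
  2 Intervocalic Voicing: no change — [yavizhu]
  3 Regressive Voicing Assimilation: [yavizhu] → [yavishu]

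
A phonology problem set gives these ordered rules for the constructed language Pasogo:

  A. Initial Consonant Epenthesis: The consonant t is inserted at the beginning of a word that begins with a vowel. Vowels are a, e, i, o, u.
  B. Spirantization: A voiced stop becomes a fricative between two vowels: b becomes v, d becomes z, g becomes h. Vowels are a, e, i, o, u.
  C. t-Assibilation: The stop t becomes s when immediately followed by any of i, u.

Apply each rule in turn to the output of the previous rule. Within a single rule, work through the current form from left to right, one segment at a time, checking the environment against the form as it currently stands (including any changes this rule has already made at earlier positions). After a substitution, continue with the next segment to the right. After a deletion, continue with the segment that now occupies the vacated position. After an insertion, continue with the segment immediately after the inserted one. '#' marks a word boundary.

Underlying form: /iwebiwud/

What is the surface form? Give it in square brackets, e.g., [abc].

[siweviwud]

A Initial Consonant Epenthesis: [iwebiwud] → [tiwebiwud]
B Spirantization: [tiwebiwud] → [tiweviwud]
C t-Assibilation: [tiweviwud] → [siweviwud]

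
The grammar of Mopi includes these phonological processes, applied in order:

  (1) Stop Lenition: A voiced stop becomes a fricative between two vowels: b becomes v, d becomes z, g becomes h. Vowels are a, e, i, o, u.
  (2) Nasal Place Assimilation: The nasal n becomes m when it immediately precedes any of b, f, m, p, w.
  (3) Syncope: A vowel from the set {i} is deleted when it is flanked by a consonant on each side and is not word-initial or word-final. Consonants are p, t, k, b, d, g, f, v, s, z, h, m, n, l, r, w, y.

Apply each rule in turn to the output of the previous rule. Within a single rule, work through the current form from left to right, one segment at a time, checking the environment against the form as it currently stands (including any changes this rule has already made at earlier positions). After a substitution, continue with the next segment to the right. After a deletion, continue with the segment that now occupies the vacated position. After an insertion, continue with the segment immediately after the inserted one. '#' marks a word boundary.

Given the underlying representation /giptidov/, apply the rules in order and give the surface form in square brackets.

[gptzov]

(1) Stop Lenition: [giptidov] → [giptizov]
(2) Nasal Place Assimilation: no change — [giptizov]
(3) Syncope: [giptizov] → [gptzov]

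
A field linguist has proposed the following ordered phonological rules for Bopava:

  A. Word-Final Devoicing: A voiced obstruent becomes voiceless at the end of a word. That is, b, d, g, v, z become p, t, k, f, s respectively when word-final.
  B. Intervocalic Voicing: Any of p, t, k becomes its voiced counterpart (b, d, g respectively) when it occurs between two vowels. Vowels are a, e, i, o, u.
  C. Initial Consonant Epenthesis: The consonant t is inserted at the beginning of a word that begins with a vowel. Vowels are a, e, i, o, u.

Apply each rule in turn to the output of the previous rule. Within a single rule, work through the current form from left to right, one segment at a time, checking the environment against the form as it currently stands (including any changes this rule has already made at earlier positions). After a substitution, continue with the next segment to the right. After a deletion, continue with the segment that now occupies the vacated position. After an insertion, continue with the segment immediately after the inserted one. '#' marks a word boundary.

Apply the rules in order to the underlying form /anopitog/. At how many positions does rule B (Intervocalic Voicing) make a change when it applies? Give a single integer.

2

A Word-Final Devoicing: [anopitog] → [anopitok]
B Intervocalic Voicing: [anopitok] → [anobidok]
C Initial Consonant Epenthesis: [anobidok] → [tanobidok]
Rule B changed 2 position(s).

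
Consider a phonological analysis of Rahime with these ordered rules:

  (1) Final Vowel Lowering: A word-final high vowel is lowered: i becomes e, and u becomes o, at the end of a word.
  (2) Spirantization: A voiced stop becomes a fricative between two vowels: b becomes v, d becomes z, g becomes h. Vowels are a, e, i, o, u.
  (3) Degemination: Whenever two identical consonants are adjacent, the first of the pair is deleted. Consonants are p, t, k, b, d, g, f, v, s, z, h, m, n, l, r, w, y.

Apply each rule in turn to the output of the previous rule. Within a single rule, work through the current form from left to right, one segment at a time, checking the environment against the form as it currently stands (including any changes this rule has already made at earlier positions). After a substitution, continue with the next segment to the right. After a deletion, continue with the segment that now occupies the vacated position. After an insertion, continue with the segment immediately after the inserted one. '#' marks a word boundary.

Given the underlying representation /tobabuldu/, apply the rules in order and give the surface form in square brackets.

[tovavuldo]

(1) Final Vowel Lowering: [tobabuldu] → [tobabuldo]
(2) Spirantization: [tobabuldo] → [tovavuldo]
(3) Degemination: no change — [tovavuldo]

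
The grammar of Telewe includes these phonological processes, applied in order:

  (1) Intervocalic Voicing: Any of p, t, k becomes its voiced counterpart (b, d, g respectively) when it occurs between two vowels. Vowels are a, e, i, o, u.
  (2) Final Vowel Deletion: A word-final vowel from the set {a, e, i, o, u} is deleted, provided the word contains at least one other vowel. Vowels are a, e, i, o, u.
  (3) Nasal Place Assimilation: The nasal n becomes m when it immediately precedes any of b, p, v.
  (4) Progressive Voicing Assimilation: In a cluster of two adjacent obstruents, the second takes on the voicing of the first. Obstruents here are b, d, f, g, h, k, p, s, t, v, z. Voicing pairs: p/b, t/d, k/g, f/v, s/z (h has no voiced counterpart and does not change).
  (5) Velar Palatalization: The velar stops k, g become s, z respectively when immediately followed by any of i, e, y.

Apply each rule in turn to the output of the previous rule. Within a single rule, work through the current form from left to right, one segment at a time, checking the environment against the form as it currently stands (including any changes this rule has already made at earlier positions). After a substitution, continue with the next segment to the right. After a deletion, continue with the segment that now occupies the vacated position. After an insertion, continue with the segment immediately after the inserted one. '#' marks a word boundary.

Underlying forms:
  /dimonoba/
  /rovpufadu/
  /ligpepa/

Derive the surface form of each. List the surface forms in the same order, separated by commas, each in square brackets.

[dimonob], [rovbufad], [ligbeb]

/dimonoba/:
  (1) Intervocalic Voicing: no change — [dimonoba]
  (2) Final Vowel Deletion: [dimonoba] → [dimonob]
  (3) Nasal Place Assimilation: no change — [dimonob]
  (4) Progressive Voicing Assimilation: no change — [dimonob]
  (5) Velar Palatalization: no change — [dimonob]
/rovpufadu/:
  (1) Intervocalic Voicing: no change — [rovpufadu]
  (2) Final Vowel Deletion: [rovpufadu] → [rovpufad]
  (3) Nasal Place Assimilation: no change — [rovpufad]
  (4) Progressive Voicing Assimilation: [rovpufad] → [rovbufad]
  (5) Velar Palatalization: no change — [rovbufad]
/ligpepa/:
  (1) Intervocalic Voicing: [ligpepa] → [ligpeba]
  (2) Final Vowel Deletion: [ligpeba] → [ligpeb]
  (3) Nasal Place Assimilation: no change — [ligpeb]
  (4) Progressive Voicing Assimilation: [ligpeb] → [ligbeb]
  (5) Velar Palatalization: no change — [ligbeb]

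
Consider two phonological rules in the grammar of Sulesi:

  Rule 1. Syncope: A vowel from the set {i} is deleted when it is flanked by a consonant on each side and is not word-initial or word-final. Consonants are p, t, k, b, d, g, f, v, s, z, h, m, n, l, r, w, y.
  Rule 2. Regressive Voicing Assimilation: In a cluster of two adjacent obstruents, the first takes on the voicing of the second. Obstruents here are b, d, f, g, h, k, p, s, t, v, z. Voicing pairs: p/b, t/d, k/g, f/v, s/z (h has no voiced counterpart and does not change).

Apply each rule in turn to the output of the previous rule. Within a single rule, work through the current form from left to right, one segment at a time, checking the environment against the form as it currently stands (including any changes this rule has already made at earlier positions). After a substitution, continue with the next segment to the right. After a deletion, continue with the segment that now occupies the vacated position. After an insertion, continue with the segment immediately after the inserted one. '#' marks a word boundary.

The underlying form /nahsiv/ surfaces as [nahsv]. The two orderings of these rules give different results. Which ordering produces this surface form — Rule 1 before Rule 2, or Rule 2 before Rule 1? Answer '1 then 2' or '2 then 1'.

Order 1 then 2:
  1 Syncope: [nahsiv] → [nahsv]
  2 Regressive Voicing Assimilation: [nahsv] → [nahzv]
  result: [nahzv]
Order 2 then 1:
  2 Regressive Voicing Assimilation: no change — [nahsiv]
  1 Syncope: [nahsiv] → [nahsv]
  result: [nahsv]

2 then 1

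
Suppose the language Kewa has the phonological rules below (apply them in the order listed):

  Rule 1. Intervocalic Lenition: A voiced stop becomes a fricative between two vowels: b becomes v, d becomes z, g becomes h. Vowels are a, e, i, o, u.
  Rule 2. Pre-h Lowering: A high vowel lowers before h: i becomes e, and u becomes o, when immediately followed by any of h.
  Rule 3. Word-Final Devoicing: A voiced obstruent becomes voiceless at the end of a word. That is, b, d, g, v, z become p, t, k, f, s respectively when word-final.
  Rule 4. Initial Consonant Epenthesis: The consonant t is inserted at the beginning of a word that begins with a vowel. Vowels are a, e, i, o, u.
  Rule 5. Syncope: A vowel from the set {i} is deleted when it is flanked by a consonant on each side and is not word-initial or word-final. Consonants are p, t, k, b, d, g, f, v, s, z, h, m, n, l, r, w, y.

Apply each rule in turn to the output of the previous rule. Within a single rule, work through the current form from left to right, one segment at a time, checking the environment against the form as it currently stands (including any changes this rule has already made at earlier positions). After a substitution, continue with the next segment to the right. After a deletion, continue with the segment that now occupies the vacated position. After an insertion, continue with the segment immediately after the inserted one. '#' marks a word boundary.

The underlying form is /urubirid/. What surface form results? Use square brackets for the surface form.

Rule 1 Intervocalic Lenition: [urubirid] → [uruvirid]
Rule 2 Pre-h Lowering: no change — [uruvirid]
Rule 3 Word-Final Devoicing: [uruvirid] → [uruvirit]
Rule 4 Initial Consonant Epenthesis: [uruvirit] → [turuvirit]
Rule 5 Syncope: [turuvirit] → [turuvrt]

[turuvrt]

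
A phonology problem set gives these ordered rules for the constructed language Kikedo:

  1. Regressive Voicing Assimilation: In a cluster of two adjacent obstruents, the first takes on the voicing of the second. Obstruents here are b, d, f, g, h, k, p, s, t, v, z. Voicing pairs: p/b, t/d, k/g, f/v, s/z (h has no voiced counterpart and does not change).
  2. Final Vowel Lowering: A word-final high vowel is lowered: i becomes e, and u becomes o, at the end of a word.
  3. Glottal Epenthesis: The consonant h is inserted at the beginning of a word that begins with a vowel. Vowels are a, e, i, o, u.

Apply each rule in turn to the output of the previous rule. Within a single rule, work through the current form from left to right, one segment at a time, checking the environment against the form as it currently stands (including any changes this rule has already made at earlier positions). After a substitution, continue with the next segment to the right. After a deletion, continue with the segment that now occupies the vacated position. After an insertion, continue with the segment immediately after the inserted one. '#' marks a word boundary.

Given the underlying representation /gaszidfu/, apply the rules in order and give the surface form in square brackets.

[gazzitfo]

1 Regressive Voicing Assimilation: [gaszidfu] → [gazzitfu]
2 Final Vowel Lowering: [gazzitfu] → [gazzitfo]
3 Glottal Epenthesis: no change — [gazzitfo]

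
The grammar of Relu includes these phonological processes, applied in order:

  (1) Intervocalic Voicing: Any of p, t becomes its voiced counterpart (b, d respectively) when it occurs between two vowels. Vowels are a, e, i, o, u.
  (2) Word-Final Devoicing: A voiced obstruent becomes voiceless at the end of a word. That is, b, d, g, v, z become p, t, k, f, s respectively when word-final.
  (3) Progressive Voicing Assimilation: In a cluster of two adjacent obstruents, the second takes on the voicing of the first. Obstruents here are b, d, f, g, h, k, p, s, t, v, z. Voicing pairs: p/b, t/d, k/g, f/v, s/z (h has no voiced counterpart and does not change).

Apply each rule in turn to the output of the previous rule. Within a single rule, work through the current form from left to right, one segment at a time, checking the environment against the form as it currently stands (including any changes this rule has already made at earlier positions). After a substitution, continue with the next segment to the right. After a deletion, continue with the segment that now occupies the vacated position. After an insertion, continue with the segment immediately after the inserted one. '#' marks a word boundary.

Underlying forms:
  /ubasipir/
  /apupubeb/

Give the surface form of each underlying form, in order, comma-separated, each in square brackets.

[ubasibir], [abububep]

/ubasipir/:
  (1) Intervocalic Voicing: [ubasipir] → [ubasibir]
  (2) Word-Final Devoicing: no change — [ubasibir]
  (3) Progressive Voicing Assimilation: no change — [ubasibir]
/apupubeb/:
  (1) Intervocalic Voicing: [apupubeb] → [abububeb]
  (2) Word-Final Devoicing: [abububeb] → [abububep]
  (3) Progressive Voicing Assimilation: no change — [abububep]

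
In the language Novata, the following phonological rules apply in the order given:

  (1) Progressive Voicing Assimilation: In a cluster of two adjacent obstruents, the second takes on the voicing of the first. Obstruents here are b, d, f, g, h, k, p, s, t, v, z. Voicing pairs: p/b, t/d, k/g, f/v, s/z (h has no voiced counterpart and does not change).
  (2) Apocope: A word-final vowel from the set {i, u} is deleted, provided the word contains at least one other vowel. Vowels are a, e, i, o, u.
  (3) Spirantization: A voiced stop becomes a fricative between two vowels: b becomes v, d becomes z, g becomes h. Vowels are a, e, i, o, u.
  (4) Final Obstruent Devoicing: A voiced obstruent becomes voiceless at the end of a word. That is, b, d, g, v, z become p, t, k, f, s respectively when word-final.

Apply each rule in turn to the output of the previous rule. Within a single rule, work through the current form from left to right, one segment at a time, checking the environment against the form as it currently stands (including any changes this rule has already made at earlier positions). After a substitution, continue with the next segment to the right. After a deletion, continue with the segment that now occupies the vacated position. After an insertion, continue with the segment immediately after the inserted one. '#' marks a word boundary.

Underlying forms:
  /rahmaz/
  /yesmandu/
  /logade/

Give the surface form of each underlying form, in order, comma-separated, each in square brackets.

/rahmaz/:
  (1) Progressive Voicing Assimilation: no change — [rahmaz]
  (2) Apocope: no change — [rahmaz]
  (3) Spirantization: no change — [rahmaz]
  (4) Final Obstruent Devoicing: [rahmaz] → [rahmas]
/yesmandu/:
  (1) Progressive Voicing Assimilation: no change — [yesmandu]
  (2) Apocope: [yesmandu] → [yesmand]
  (3) Spirantization: no change — [yesmand]
  (4) Final Obstruent Devoicing: [yesmand] → [yesmant]
/logade/:
  (1) Progressive Voicing Assimilation: no change — [logade]
  (2) Apocope: no change — [logade]
  (3) Spirantization: [logade] → [lohaze]
  (4) Final Obstruent Devoicing: no change — [lohaze]

[rahmas], [yesmant], [lohaze]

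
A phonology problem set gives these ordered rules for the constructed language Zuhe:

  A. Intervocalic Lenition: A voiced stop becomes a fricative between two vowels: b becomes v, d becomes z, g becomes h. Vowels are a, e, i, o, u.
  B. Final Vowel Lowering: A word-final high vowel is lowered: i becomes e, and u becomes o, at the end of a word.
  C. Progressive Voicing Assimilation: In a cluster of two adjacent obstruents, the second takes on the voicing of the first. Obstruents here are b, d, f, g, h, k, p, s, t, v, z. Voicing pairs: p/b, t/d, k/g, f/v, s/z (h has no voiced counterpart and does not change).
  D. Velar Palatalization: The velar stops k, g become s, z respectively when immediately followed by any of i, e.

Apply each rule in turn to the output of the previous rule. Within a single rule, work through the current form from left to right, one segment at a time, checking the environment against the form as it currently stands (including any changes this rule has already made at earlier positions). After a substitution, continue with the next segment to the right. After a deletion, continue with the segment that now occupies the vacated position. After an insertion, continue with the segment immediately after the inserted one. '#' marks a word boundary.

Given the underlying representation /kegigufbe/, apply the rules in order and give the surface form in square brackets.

[sehihufpe]

A Intervocalic Lenition: [kegigufbe] → [kehihufbe]
B Final Vowel Lowering: no change — [kehihufbe]
C Progressive Voicing Assimilation: [kehihufbe] → [kehihufpe]
D Velar Palatalization: [kehihufpe] → [sehihufpe]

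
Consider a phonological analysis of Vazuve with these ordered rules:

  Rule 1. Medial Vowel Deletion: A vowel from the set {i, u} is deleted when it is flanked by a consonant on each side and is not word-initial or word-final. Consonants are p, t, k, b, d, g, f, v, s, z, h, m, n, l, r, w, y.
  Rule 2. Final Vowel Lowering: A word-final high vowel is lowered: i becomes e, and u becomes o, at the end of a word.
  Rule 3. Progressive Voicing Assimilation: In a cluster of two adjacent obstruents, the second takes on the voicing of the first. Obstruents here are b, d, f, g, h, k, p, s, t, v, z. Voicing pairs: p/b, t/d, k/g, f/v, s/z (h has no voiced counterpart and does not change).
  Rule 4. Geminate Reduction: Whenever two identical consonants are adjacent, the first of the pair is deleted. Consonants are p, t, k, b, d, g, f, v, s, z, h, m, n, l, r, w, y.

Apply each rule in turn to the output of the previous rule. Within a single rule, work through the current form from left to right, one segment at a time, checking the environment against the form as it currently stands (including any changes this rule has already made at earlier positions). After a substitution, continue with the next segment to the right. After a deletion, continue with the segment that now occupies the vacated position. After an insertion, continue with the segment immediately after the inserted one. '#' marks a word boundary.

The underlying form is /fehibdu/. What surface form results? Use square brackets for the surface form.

[fehpto]

Rule 1 Medial Vowel Deletion: [fehibdu] → [fehbdu]
Rule 2 Final Vowel Lowering: [fehbdu] → [fehbdo]
Rule 3 Progressive Voicing Assimilation: [fehbdo] → [fehpto]
Rule 4 Geminate Reduction: no change — [fehpto]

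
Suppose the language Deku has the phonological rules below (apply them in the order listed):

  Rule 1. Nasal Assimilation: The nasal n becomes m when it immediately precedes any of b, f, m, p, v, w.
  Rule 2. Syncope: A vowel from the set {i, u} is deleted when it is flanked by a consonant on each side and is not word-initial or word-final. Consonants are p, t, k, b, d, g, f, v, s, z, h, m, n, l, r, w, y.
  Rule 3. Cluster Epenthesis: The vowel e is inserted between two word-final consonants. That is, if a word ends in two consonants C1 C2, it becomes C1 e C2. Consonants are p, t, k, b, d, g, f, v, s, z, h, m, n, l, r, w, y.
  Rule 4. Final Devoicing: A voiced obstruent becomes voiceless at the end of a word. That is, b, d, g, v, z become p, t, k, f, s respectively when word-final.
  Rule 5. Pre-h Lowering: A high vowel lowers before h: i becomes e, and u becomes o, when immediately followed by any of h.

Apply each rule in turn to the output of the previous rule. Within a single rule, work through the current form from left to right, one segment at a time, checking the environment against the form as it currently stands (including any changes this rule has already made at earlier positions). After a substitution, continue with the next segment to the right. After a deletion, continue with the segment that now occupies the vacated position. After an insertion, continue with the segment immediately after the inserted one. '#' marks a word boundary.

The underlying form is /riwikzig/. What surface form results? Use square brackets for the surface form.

Rule 1 Nasal Assimilation: no change — [riwikzig]
Rule 2 Syncope: [riwikzig] → [rwkzg]
Rule 3 Cluster Epenthesis: [rwkzg] → [rwkzeg]
Rule 4 Final Devoicing: [rwkzeg] → [rwkzek]
Rule 5 Pre-h Lowering: no change — [rwkzek]

[rwkzek]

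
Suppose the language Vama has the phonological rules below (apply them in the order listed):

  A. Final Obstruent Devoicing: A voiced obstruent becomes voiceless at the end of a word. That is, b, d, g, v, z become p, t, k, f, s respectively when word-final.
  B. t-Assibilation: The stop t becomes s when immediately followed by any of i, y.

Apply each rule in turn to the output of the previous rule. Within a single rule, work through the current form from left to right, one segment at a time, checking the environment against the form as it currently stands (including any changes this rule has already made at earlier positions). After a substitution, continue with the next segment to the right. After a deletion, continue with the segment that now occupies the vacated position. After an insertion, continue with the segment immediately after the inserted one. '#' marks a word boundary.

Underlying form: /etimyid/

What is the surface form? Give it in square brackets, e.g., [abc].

A Final Obstruent Devoicing: [etimyid] → [etimyit]
B t-Assibilation: [etimyit] → [esimyit]

[esimyit]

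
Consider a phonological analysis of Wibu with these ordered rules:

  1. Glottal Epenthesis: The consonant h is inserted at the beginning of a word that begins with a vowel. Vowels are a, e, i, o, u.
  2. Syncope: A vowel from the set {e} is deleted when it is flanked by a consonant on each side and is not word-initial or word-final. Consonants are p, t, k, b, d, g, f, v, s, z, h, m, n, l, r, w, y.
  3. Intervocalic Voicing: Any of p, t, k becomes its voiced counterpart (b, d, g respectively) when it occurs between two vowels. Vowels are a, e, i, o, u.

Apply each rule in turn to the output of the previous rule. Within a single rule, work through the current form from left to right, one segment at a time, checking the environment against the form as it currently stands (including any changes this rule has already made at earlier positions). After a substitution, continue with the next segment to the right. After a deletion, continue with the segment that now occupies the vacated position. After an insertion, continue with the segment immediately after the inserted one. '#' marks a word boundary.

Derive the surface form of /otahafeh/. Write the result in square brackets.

1 Glottal Epenthesis: [otahafeh] → [hotahafeh]
2 Syncope: [hotahafeh] → [hotahafh]
3 Intervocalic Voicing: [hotahafh] → [hodahafh]

[hodahafh]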